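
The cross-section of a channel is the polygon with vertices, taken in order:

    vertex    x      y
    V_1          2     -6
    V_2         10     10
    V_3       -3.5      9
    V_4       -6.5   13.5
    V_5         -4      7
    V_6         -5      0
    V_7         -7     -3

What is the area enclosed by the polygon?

Σ = (80) + (125) + (11.25) + (8.5) + (35) + (15) + (48) = 322.75
Area = |Σ|/2 = 161.375.

161.375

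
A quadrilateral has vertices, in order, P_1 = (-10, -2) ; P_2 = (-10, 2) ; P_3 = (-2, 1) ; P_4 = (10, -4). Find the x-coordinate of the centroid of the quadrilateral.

Apply the surveyor's formula. First the cross-terms c_i = x_i·y_{i+1} − x_{i+1}·y_i:
  -40, -6, -2, -60  ⇒  2A = -108, A = -54.
Then Σ (x_i + x_{i+1})·c_i = 856, so x̄ = 856 / (6·(-54)) = -214/81.

-214/81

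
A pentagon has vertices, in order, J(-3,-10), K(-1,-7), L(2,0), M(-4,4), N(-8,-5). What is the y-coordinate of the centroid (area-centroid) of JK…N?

-128/45

Apply Gauss's area formula. First the cross-terms c_i = x_i·y_{i+1} − x_{i+1}·y_i:
  11, 14, 8, 52, 65  ⇒  2A = 150, A = 75.
Then Σ (y_i + y_{i+1})·c_i = -1280, so ȳ = -1280 / (6·75) = -128/45.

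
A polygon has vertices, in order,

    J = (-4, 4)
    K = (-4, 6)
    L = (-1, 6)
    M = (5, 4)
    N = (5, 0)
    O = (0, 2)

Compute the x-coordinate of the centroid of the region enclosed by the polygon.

82/93

Apply the shoelace formula. First the cross-terms c_i = x_i·y_{i+1} − x_{i+1}·y_i:
  -8, -18, -34, -20, 10, 8  ⇒  2A = -62, A = -31.
Then Σ (x_i + x_{i+1})·c_i = -164, so x̄ = -164 / (6·(-31)) = 82/93.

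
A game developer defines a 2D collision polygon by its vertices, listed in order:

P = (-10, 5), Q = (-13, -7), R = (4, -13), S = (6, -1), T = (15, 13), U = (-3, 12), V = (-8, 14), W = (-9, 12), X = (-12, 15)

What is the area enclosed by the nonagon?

450.5

Apply Gauss's area formula: 2A = Σ (x_i·y_{i+1} − x_{i+1}·y_i), indices taken mod 9.
Σ = (135) + (197) + (74) + (93) + (219) + (54) + (30) + (9) + (90) = 901
Area = |Σ|/2 = 450.5.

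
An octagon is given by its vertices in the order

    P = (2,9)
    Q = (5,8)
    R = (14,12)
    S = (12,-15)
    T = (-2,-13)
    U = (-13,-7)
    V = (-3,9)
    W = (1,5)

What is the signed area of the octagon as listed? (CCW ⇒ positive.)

Apply the shoelace formula: 2A = Σ (x_i·y_{i+1} − x_{i+1}·y_i), indices taken mod 8.
Σ = (-29) + (-52) + (-354) + (-186) + (-155) + (-138) + (-24) + (-1) = -939
Signed area = Σ/2 = -469.5 (negative ⇒ clockwise traversal).

-469.5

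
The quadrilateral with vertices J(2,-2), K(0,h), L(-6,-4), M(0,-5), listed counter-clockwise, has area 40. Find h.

Write out the shoelace sum; only the two edges meeting at K involve h:
2·Area = [(2·h − 0·(-2)) + (0·(-4) − (-6)·h)] + 40
       = 8·h + 40 = 80
⇒ h = 5.

5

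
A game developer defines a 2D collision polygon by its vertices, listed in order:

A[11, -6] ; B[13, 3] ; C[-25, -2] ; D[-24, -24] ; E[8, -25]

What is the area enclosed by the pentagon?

865.5

Σ = (111) + (49) + (552) + (792) + (227) = 1731
Area = |Σ|/2 = 865.5.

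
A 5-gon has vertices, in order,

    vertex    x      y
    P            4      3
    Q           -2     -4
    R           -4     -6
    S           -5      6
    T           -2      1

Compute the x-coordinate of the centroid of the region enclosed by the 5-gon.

Apply the shoelace (surveyor's) formula. First the cross-terms c_i = x_i·y_{i+1} − x_{i+1}·y_i:
  -10, -4, -54, 7, -10  ⇒  2A = -71, A = -35.5.
Then Σ (x_i + x_{i+1})·c_i = 421, so x̄ = 421 / (6·(-35.5)) = -421/213.

-421/213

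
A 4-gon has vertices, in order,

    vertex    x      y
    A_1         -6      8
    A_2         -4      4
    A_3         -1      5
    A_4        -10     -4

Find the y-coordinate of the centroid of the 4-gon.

205/87

Apply the surveyor's formula. First the cross-terms c_i = x_i·y_{i+1} − x_{i+1}·y_i:
  8, -16, 54, -104  ⇒  2A = -58, A = -29.
Then Σ (y_i + y_{i+1})·c_i = -410, so ȳ = -410 / (6·(-29)) = 205/87.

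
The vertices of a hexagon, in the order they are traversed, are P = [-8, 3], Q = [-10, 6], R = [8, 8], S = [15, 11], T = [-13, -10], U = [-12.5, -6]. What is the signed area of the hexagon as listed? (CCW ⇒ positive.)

Apply the shoelace formula: 2A = Σ (x_i·y_{i+1} − x_{i+1}·y_i), indices taken mod 6.
Cross-terms: -18, -128, -32, -7, -47, -85.5  ⇒  Σ = -317.5
Signed area = Σ/2 = -158.75 (negative ⇒ clockwise traversal).

-158.75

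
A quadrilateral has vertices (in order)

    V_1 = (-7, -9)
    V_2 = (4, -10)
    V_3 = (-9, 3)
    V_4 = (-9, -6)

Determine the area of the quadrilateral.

Apply the surveyor's formula: 2A = Σ (x_i·y_{i+1} − x_{i+1}·y_i), indices taken mod 4.
V_1→V_2: (-7)(-10) − (4)(-9) = 106
V_2→V_3: (4)(3) − (-9)(-10) = -78
V_3→V_4: (-9)(-6) − (-9)(3) = 81
V_4→V_1: (-9)(-9) − (-7)(-6) = 39
Σ = 148
Area = |Σ|/2 = 74.

74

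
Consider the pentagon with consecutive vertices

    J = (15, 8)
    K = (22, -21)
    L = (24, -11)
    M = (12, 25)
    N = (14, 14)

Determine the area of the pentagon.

Apply Gauss's area formula: 2A = Σ (x_i·y_{i+1} − x_{i+1}·y_i), indices taken mod 5.
J→K: (15)(-21) − (22)(8) = -491
K→L: (22)(-11) − (24)(-21) = 262
L→M: (24)(25) − (12)(-11) = 732
M→N: (12)(14) − (14)(25) = -182
N→J: (14)(8) − (15)(14) = -98
Σ = 223
Area = |Σ|/2 = 111.5.

111.5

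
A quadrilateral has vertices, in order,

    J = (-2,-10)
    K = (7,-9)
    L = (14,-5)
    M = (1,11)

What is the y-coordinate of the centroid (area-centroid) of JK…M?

-66/35

Apply Gauss's area formula. First the cross-terms c_i = x_i·y_{i+1} − x_{i+1}·y_i:
  88, 91, 159, 12  ⇒  2A = 350, A = 175.
Then Σ (y_i + y_{i+1})·c_i = -1980, so ȳ = -1980 / (6·175) = -66/35.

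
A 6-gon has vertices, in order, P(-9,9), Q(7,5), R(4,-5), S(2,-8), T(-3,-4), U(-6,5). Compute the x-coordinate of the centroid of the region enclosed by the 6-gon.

Apply Gauss's area formula. First the cross-terms c_i = x_i·y_{i+1} − x_{i+1}·y_i:
  -108, -55, -22, -32, -39, -9  ⇒  2A = -265, A = -132.5.
Then Σ (x_i + x_{i+1})·c_i = -3, so x̄ = -3 / (6·(-132.5)) = 1/265.

1/265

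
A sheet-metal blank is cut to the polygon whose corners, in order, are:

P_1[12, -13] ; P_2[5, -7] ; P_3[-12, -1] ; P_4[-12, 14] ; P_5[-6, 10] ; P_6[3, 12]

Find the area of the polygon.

304.5

Apply the surveyor's formula: 2A = Σ (x_i·y_{i+1} − x_{i+1}·y_i), indices taken mod 6.
P_1→P_2: (12)(-7) − (5)(-13) = -19
P_2→P_3: (5)(-1) − (-12)(-7) = -89
P_3→P_4: (-12)(14) − (-12)(-1) = -180
P_4→P_5: (-12)(10) − (-6)(14) = -36
P_5→P_6: (-6)(12) − (3)(10) = -102
P_6→P_1: (3)(-13) − (12)(12) = -183
Σ = -609
Area = |Σ|/2 = 304.5.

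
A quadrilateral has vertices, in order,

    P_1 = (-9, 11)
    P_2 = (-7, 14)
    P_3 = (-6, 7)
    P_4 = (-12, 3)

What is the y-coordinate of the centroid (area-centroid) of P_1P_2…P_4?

Apply the shoelace (surveyor's) formula. First the cross-terms c_i = x_i·y_{i+1} − x_{i+1}·y_i:
  -49, 35, 66, -105  ⇒  2A = -53, A = -26.5.
Then Σ (y_i + y_{i+1})·c_i = -1300, so ȳ = -1300 / (6·(-26.5)) = 1300/159.

1300/159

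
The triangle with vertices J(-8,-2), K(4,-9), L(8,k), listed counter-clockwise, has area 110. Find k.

The doubled signed area Σ (x_i y_{i+1} − x_{i+1} y_i) is linear in k.
With k=0 it equals 136; the coefficient of k is 12 (from the two edges through L).
So 12·k + 136 = 2·110 = 220 ⇒ k = 7.

7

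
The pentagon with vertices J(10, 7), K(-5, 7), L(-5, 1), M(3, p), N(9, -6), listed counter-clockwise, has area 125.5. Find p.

-1

The doubled signed area Σ (x_i y_{i+1} − x_{i+1} y_i) is linear in p.
With p=0 it equals 237; the coefficient of p is -14 (from the two edges through M).
So -14·p + 237 = 2·125.5 = 251 ⇒ p = -1.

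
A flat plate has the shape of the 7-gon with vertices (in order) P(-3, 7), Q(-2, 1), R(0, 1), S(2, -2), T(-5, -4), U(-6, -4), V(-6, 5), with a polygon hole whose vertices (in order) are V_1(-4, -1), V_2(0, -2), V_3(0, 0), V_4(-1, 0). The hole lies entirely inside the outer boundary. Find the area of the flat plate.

Outer boundary:
Apply the shoelace formula: 2A = Σ (x_i·y_{i+1} − x_{i+1}·y_i), indices taken mod 7.
Σ = (11) + (-2) + (-2) + (-18) + (-4) + (-54) + (-27) = -96
Area = |Σ|/2 = 48.
Hole:
Apply the shoelace formula: 2A = Σ (x_i·y_{i+1} − x_{i+1}·y_i), indices taken mod 4.
Cross-terms: 8, 0, 0, 1  ⇒  Σ = 9
Area = |Σ|/2 = 4.5.
Net area = 48 − 4.5 = 43.5.

43.5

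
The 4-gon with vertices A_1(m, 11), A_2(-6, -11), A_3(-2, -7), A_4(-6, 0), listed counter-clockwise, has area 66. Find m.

-14

The doubled signed area Σ (x_i y_{i+1} − x_{i+1} y_i) is linear in m.
With m=0 it equals -22; the coefficient of m is -11 (from the two edges through A_1).
So -11·m + -22 = 2·66 = 132 ⇒ m = -14.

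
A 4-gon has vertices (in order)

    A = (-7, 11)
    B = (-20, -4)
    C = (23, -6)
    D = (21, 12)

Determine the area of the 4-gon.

Σ = (248) + (212) + (402) + (315) = 1177
Area = |Σ|/2 = 588.5.

588.5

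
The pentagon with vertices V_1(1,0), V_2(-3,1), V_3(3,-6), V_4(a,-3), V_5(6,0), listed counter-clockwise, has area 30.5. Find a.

Write out the shoelace sum; only the two edges meeting at V_4 involve a:
2·Area = [(3·(-3) − a·(-6)) + (a·0 − 6·(-3))] + 16
       = 6·a + 25 = 61
⇒ a = 6.

6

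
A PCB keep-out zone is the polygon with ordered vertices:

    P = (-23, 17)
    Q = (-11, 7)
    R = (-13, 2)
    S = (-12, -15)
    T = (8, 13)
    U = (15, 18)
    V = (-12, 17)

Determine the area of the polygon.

Σ = (26) + (69) + (219) + (-36) + (-51) + (471) + (187) = 885
Area = |Σ|/2 = 442.5.

442.5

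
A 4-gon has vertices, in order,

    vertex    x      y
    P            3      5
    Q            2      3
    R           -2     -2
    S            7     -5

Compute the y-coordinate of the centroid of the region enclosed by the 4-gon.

Apply Gauss's area formula. First the cross-terms c_i = x_i·y_{i+1} − x_{i+1}·y_i:
  -1, 2, 24, 50  ⇒  2A = 75, A = 37.5.
Then Σ (y_i + y_{i+1})·c_i = -174, so ȳ = -174 / (6·37.5) = -58/75.

-58/75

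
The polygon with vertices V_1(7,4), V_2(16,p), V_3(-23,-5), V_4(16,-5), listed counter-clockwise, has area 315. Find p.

Write out the shoelace sum; only the two edges meeting at V_2 involve p:
2·Area = [(7·p − 16·4) + (16·(-5) − (-23)·p)] + 294
       = 30·p + 150 = 630
⇒ p = 16.

16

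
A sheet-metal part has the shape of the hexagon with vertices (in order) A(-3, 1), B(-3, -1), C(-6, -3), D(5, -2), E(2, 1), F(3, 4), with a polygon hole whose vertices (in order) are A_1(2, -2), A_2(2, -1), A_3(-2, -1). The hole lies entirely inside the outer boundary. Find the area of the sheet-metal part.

Outer boundary:
Σ = (6) + (3) + (27) + (9) + (5) + (15) = 65
Area = |Σ|/2 = 32.5.
Hole:
Apply the shoelace (surveyor's) formula: 2A = Σ (x_i·y_{i+1} − x_{i+1}·y_i), indices taken mod 3.
Cross-terms: 2, -4, 6  ⇒  Σ = 4
Area = |Σ|/2 = 2.
Net area = 32.5 − 2 = 30.5.

30.5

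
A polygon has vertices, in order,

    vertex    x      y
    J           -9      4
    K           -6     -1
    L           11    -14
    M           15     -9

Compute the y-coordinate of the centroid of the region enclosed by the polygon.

-629/109

Apply Gauss's area formula. First the cross-terms c_i = x_i·y_{i+1} − x_{i+1}·y_i:
  33, 95, 111, -21  ⇒  2A = 218, A = 109.
Then Σ (y_i + y_{i+1})·c_i = -3774, so ȳ = -3774 / (6·109) = -629/109.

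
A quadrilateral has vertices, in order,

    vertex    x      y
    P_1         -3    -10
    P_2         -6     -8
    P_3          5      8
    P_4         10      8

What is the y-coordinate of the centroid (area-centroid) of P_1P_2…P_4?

Apply the shoelace formula. First the cross-terms c_i = x_i·y_{i+1} − x_{i+1}·y_i:
  -36, -8, -40, -76  ⇒  2A = -160, A = -80.
Then Σ (y_i + y_{i+1})·c_i = 160, so ȳ = 160 / (6·(-80)) = -1/3.

-1/3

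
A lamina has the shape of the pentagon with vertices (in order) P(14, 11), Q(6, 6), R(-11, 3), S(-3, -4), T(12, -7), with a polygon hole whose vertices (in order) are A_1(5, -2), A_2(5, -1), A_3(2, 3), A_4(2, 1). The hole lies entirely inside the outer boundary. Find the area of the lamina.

Outer boundary:
Σ = (18) + (84) + (53) + (69) + (230) = 454
Area = |Σ|/2 = 227.
Hole:
A_1→A_2: (5)(-1) − (5)(-2) = 5
A_2→A_3: (5)(3) − (2)(-1) = 17
A_3→A_4: (2)(1) − (2)(3) = -4
A_4→A_1: (2)(-2) − (5)(1) = -9
Σ = 9
Area = |Σ|/2 = 4.5.
Net area = 227 − 4.5 = 222.5.

222.5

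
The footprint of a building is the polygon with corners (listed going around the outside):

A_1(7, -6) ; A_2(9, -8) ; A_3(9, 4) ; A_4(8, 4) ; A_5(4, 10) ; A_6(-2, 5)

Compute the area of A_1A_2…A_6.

Σ = (-2) + (108) + (4) + (64) + (40) + (-23) = 191
Area = |Σ|/2 = 95.5.

95.5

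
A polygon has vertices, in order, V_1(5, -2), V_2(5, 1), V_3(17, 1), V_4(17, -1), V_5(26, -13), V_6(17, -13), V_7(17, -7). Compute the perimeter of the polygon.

60

|V_1V_2| = √((0)² + (3)²) = √9 = 3
|V_2V_3| = √((12)² + (0)²) = √144 = 12
|V_3V_4| = √((0)² + (-2)²) = √4 = 2
|V_4V_5| = √((9)² + (-12)²) = √225 = 15
|V_5V_6| = √((-9)² + (0)²) = √81 = 9
|V_6V_7| = √((0)² + (6)²) = √36 = 6
|V_7V_1| = √((-12)² + (5)²) = √169 = 13
Perimeter = 3 + 12 + 2 + 15 + 9 + 6 + 13 = 60.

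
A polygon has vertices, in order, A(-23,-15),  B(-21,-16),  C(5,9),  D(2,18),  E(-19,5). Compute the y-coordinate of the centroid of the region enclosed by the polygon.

215/96

Apply Gauss's area formula. First the cross-terms c_i = x_i·y_{i+1} − x_{i+1}·y_i:
  53, -109, 72, 352, 400  ⇒  2A = 768, A = 384.
Then Σ (y_i + y_{i+1})·c_i = 5160, so ȳ = 5160 / (6·384) = 215/96.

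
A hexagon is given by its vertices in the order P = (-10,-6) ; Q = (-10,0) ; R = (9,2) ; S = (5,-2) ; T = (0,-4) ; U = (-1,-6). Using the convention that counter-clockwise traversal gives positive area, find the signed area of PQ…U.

-93

Apply the surveyor's formula: 2A = Σ (x_i·y_{i+1} − x_{i+1}·y_i), indices taken mod 6.
P→Q: (-10)(0) − (-10)(-6) = -60
Q→R: (-10)(2) − (9)(0) = -20
R→S: (9)(-2) − (5)(2) = -28
S→T: (5)(-4) − (0)(-2) = -20
T→U: (0)(-6) − (-1)(-4) = -4
U→P: (-1)(-6) − (-10)(-6) = -54
Σ = -186
Signed area = Σ/2 = -93 (negative ⇒ clockwise traversal).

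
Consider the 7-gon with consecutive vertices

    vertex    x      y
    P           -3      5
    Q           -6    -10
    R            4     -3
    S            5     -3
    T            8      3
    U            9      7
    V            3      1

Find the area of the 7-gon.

Apply the surveyor's formula: 2A = Σ (x_i·y_{i+1} − x_{i+1}·y_i), indices taken mod 7.
P→Q: (-3)(-10) − (-6)(5) = 60
Q→R: (-6)(-3) − (4)(-10) = 58
R→S: (4)(-3) − (5)(-3) = 3
S→T: (5)(3) − (8)(-3) = 39
T→U: (8)(7) − (9)(3) = 29
U→V: (9)(1) − (3)(7) = -12
V→P: (3)(5) − (-3)(1) = 18
Σ = 195
Area = |Σ|/2 = 97.5.

97.5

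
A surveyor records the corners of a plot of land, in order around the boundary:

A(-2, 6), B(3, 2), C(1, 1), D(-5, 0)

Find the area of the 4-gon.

23

A→B: (-2)(2) − (3)(6) = -22
B→C: (3)(1) − (1)(2) = 1
C→D: (1)(0) − (-5)(1) = 5
D→A: (-5)(6) − (-2)(0) = -30
Σ = -46
Area = |Σ|/2 = 23.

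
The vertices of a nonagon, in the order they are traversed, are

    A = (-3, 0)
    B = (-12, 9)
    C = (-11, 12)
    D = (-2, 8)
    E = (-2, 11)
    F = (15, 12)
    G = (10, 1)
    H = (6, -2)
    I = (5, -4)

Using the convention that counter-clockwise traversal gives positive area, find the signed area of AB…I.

Apply the shoelace (surveyor's) formula: 2A = Σ (x_i·y_{i+1} − x_{i+1}·y_i), indices taken mod 9.
Cross-terms: -27, -45, -64, -6, -189, -105, -26, -14, -12  ⇒  Σ = -488
Signed area = Σ/2 = -244 (negative ⇒ clockwise traversal).

-244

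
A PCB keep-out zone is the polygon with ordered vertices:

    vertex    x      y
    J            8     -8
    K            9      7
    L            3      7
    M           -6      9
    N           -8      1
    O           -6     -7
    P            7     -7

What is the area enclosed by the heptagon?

Σ = (128) + (42) + (69) + (66) + (62) + (91) + (0) = 458
Area = |Σ|/2 = 229.

229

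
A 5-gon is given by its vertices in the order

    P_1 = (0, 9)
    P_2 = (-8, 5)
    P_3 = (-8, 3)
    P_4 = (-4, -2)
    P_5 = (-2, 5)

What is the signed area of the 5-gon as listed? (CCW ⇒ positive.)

37

Apply the surveyor's formula: 2A = Σ (x_i·y_{i+1} − x_{i+1}·y_i), indices taken mod 5.
Cross-terms: 72, 16, 28, -24, -18  ⇒  Σ = 74
Signed area = Σ/2 = 37 (positive ⇒ counter-clockwise traversal).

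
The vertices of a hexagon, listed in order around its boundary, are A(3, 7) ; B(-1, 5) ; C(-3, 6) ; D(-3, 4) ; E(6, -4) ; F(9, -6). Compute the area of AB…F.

Σ = (22) + (9) + (6) + (-12) + (0) + (81) = 106
Area = |Σ|/2 = 53.

53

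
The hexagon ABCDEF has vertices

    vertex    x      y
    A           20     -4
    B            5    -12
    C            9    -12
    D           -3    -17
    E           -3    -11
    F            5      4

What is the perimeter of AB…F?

74

|AB| = √((-15)² + (-8)²) = √289 = 17
|BC| = √((4)² + (0)²) = √16 = 4
|CD| = √((-12)² + (-5)²) = √169 = 13
|DE| = √((0)² + (6)²) = √36 = 6
|EF| = √((8)² + (15)²) = √289 = 17
|FA| = √((15)² + (-8)²) = √289 = 17
Perimeter = 17 + 4 + 13 + 6 + 17 + 17 = 74.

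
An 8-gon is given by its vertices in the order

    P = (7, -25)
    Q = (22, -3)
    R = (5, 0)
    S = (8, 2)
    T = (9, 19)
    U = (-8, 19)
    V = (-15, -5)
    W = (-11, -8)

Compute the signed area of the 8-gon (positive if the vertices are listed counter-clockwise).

P→Q: (7)(-3) − (22)(-25) = 529
Q→R: (22)(0) − (5)(-3) = 15
R→S: (5)(2) − (8)(0) = 10
S→T: (8)(19) − (9)(2) = 134
T→U: (9)(19) − (-8)(19) = 323
U→V: (-8)(-5) − (-15)(19) = 325
V→W: (-15)(-8) − (-11)(-5) = 65
W→P: (-11)(-25) − (7)(-8) = 331
Σ = 1732
Signed area = Σ/2 = 866 (positive ⇒ counter-clockwise traversal).

866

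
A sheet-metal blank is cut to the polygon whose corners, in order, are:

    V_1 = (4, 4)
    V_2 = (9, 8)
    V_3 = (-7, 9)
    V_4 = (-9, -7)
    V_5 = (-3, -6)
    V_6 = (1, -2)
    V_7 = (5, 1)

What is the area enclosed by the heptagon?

Σ = (-4) + (137) + (130) + (33) + (12) + (11) + (16) = 335
Area = |Σ|/2 = 167.5.

167.5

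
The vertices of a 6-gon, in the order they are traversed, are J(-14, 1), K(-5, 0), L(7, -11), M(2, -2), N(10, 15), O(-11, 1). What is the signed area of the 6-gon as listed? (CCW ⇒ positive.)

Apply Gauss's area formula: 2A = Σ (x_i·y_{i+1} − x_{i+1}·y_i), indices taken mod 6.
J→K: (-14)(0) − (-5)(1) = 5
K→L: (-5)(-11) − (7)(0) = 55
L→M: (7)(-2) − (2)(-11) = 8
M→N: (2)(15) − (10)(-2) = 50
N→O: (10)(1) − (-11)(15) = 175
O→J: (-11)(1) − (-14)(1) = 3
Σ = 296
Signed area = Σ/2 = 148 (positive ⇒ counter-clockwise traversal).

148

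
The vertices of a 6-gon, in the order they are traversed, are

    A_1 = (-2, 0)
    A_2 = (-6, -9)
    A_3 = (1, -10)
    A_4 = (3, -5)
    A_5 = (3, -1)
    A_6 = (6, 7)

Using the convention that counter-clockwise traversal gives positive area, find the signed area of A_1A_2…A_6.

82.5

Apply Gauss's area formula: 2A = Σ (x_i·y_{i+1} − x_{i+1}·y_i), indices taken mod 6.
Σ = (18) + (69) + (25) + (12) + (27) + (14) = 165
Signed area = Σ/2 = 82.5 (positive ⇒ counter-clockwise traversal).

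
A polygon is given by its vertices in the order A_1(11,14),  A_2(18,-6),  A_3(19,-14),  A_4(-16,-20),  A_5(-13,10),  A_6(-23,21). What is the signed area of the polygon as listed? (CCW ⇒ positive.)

Apply the shoelace (surveyor's) formula: 2A = Σ (x_i·y_{i+1} − x_{i+1}·y_i), indices taken mod 6.
Cross-terms: -318, -138, -604, -420, -43, -553  ⇒  Σ = -2076
Signed area = Σ/2 = -1038 (negative ⇒ clockwise traversal).

-1038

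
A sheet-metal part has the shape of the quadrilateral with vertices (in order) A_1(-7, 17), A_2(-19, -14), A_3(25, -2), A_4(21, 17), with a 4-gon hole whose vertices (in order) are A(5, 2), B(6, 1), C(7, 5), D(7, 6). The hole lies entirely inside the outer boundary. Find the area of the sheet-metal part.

872.5

Outer boundary:
Apply Gauss's area formula: 2A = Σ (x_i·y_{i+1} − x_{i+1}·y_i), indices taken mod 4.
Σ = (421) + (388) + (467) + (476) = 1752
Area = |Σ|/2 = 876.
Hole:
Apply the surveyor's formula: 2A = Σ (x_i·y_{i+1} − x_{i+1}·y_i), indices taken mod 4.
Σ = (-7) + (23) + (7) + (-16) = 7
Area = |Σ|/2 = 3.5.
Net area = 876 − 3.5 = 872.5.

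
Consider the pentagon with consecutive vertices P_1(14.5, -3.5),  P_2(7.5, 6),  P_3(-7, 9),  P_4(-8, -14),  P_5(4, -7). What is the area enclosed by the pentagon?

Σ = (113.25) + (109.5) + (170) + (112) + (87.5) = 592.25
Area = |Σ|/2 = 296.125.

296.125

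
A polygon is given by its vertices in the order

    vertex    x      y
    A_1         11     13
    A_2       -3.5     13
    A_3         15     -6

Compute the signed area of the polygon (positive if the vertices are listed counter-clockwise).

137.75

Σ = (188.5) + (-174) + (261) = 275.5
Signed area = Σ/2 = 137.75 (positive ⇒ counter-clockwise traversal).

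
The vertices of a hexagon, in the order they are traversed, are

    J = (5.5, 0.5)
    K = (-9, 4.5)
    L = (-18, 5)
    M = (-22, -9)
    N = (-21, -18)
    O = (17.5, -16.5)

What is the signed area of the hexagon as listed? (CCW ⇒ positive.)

652.625

Apply the surveyor's formula: 2A = Σ (x_i·y_{i+1} − x_{i+1}·y_i), indices taken mod 6.
Σ = (29.25) + (36) + (272) + (207) + (661.5) + (99.5) = 1305.25
Signed area = Σ/2 = 652.625 (positive ⇒ counter-clockwise traversal).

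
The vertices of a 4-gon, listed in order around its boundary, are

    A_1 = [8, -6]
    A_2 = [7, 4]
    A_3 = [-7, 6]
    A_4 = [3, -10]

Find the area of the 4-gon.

129

Σ = (74) + (70) + (52) + (62) = 258
Area = |Σ|/2 = 129.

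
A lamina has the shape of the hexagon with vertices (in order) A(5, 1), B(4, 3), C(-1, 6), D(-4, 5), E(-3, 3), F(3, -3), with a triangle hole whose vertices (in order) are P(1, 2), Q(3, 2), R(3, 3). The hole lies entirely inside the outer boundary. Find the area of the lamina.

Outer boundary:
Σ = (11) + (27) + (19) + (3) + (0) + (18) = 78
Area = |Σ|/2 = 39.
Hole:
Apply the shoelace (surveyor's) formula: 2A = Σ (x_i·y_{i+1} − x_{i+1}·y_i), indices taken mod 3.
Σ = (-4) + (3) + (3) = 2
Area = |Σ|/2 = 1.
Net area = 39 − 1 = 38.

38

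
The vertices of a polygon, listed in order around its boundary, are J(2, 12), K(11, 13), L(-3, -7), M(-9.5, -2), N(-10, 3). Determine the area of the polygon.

Apply the shoelace (surveyor's) formula: 2A = Σ (x_i·y_{i+1} − x_{i+1}·y_i), indices taken mod 5.
J→K: (2)(13) − (11)(12) = -106
K→L: (11)(-7) − (-3)(13) = -38
L→M: (-3)(-2) − (-9.5)(-7) = -60.5
M→N: (-9.5)(3) − (-10)(-2) = -48.5
N→J: (-10)(12) − (2)(3) = -126
Σ = -379
Area = |Σ|/2 = 189.5.

189.5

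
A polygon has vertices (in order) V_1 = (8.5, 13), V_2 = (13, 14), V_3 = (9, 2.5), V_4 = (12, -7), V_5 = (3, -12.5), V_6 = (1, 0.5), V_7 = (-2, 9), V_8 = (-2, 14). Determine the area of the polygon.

248.25

V_1→V_2: (8.5)(14) − (13)(13) = -50
V_2→V_3: (13)(2.5) − (9)(14) = -93.5
V_3→V_4: (9)(-7) − (12)(2.5) = -93
V_4→V_5: (12)(-12.5) − (3)(-7) = -129
V_5→V_6: (3)(0.5) − (1)(-12.5) = 14
V_6→V_7: (1)(9) − (-2)(0.5) = 10
V_7→V_8: (-2)(14) − (-2)(9) = -10
V_8→V_1: (-2)(13) − (8.5)(14) = -145
Σ = -496.5
Area = |Σ|/2 = 248.25.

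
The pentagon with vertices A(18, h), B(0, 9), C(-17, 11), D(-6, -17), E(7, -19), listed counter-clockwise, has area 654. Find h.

9

The doubled signed area Σ (x_i y_{i+1} − x_{i+1} y_i) is linear in h.
With h=0 it equals 1245; the coefficient of h is 7 (from the two edges through A).
So 7·h + 1245 = 2·654 = 1308 ⇒ h = 9.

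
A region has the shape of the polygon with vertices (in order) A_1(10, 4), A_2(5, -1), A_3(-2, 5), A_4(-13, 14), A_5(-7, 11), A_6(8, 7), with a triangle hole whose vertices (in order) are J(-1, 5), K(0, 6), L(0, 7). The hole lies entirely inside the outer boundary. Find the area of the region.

94.5

Outer boundary:
Σ = (-30) + (23) + (37) + (-45) + (-137) + (-38) = -190
Area = |Σ|/2 = 95.
Hole:
Apply Gauss's area formula: 2A = Σ (x_i·y_{i+1} − x_{i+1}·y_i), indices taken mod 3.
Cross-terms: -6, 0, 7  ⇒  Σ = 1
Area = |Σ|/2 = 0.5.
Net area = 95 − 0.5 = 94.5.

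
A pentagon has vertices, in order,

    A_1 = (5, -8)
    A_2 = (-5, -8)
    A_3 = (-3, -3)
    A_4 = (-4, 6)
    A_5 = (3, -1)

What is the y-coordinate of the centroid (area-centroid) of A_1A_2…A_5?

-695/228

Apply the shoelace formula. First the cross-terms c_i = x_i·y_{i+1} − x_{i+1}·y_i:
  -80, -9, -30, -14, -19  ⇒  2A = -152, A = -76.
Then Σ (y_i + y_{i+1})·c_i = 1390, so ȳ = 1390 / (6·(-76)) = -695/228.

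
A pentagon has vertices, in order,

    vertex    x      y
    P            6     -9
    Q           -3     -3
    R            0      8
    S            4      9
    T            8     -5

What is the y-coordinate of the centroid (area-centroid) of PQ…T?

-32/235

Apply the surveyor's formula. First the cross-terms c_i = x_i·y_{i+1} − x_{i+1}·y_i:
  -45, -24, -32, -92, -42  ⇒  2A = -235, A = -117.5.
Then Σ (y_i + y_{i+1})·c_i = 96, so ȳ = 96 / (6·(-117.5)) = -32/235.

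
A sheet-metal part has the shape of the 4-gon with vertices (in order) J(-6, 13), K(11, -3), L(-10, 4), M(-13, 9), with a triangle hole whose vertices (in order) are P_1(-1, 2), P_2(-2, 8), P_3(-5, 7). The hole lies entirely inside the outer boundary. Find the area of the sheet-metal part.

Outer boundary:
Cross-terms: -125, 14, -38, -115  ⇒  Σ = -264
Area = |Σ|/2 = 132.
Hole:
Σ = (-4) + (26) + (-3) = 19
Area = |Σ|/2 = 9.5.
Net area = 132 − 9.5 = 122.5.

122.5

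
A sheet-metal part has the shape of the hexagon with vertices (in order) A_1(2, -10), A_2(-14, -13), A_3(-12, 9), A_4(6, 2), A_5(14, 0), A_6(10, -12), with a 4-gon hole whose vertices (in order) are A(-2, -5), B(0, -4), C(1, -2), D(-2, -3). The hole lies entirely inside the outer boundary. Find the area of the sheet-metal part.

394.5

Outer boundary:
Apply the surveyor's formula: 2A = Σ (x_i·y_{i+1} − x_{i+1}·y_i), indices taken mod 6.
Σ = (-166) + (-282) + (-78) + (-28) + (-168) + (-76) = -798
Area = |Σ|/2 = 399.
Hole:
Apply Gauss's area formula: 2A = Σ (x_i·y_{i+1} − x_{i+1}·y_i), indices taken mod 4.
A→B: (-2)(-4) − (0)(-5) = 8
B→C: (0)(-2) − (1)(-4) = 4
C→D: (1)(-3) − (-2)(-2) = -7
D→A: (-2)(-5) − (-2)(-3) = 4
Σ = 9
Area = |Σ|/2 = 4.5.
Net area = 399 − 4.5 = 394.5.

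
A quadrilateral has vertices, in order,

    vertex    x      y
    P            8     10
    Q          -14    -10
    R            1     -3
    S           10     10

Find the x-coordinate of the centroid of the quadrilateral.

-59/129

Apply the surveyor's formula. First the cross-terms c_i = x_i·y_{i+1} − x_{i+1}·y_i:
  60, 52, 40, 20  ⇒  2A = 172, A = 86.
Then Σ (x_i + x_{i+1})·c_i = -236, so x̄ = -236 / (6·86) = -59/129.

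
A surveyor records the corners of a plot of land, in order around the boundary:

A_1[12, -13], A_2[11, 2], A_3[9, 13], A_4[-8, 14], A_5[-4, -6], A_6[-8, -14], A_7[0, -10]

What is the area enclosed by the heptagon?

Σ = (167) + (125) + (230) + (104) + (8) + (80) + (120) = 834
Area = |Σ|/2 = 417.

417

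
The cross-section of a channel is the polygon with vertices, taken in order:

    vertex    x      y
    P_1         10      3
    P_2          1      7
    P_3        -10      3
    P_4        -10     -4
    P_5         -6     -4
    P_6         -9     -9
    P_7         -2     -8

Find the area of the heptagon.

Cross-terms: 67, 73, 70, 16, 18, 54, 74  ⇒  Σ = 372
Area = |Σ|/2 = 186.

186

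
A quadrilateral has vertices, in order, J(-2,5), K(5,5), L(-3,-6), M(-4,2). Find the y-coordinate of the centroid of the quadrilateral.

109/96

Apply the shoelace (surveyor's) formula. First the cross-terms c_i = x_i·y_{i+1} − x_{i+1}·y_i:
  -35, -15, -30, -16  ⇒  2A = -96, A = -48.
Then Σ (y_i + y_{i+1})·c_i = -327, so ȳ = -327 / (6·(-48)) = 109/96.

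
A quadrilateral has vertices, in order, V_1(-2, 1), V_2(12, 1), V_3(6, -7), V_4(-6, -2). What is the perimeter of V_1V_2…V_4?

|V_1V_2| = √((14)² + (0)²) = √196 = 14
|V_2V_3| = √((-6)² + (-8)²) = √100 = 10
|V_3V_4| = √((-12)² + (5)²) = √169 = 13
|V_4V_1| = √((4)² + (3)²) = √25 = 5
Perimeter = 14 + 10 + 13 + 5 = 42.

42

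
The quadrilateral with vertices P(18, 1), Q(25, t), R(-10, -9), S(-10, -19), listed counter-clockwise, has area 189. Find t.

7

Write out the shoelace sum; only the two edges meeting at Q involve t:
2·Area = [(18·t − 25·1) + (25·(-9) − (-10)·t)] + 432
       = 28·t + 182 = 378
⇒ t = 7.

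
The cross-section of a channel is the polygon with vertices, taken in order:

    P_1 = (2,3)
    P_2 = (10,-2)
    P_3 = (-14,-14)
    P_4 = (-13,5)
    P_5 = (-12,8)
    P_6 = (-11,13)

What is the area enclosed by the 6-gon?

Apply the shoelace (surveyor's) formula: 2A = Σ (x_i·y_{i+1} − x_{i+1}·y_i), indices taken mod 6.
Σ = (-34) + (-168) + (-252) + (-44) + (-68) + (-59) = -625
Area = |Σ|/2 = 312.5.

312.5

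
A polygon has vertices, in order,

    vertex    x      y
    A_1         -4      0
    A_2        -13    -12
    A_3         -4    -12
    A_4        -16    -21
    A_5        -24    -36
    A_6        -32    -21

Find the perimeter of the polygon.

108

|A_1A_2| = √((-9)² + (-12)²) = √225 = 15
|A_2A_3| = √((9)² + (0)²) = √81 = 9
|A_3A_4| = √((-12)² + (-9)²) = √225 = 15
|A_4A_5| = √((-8)² + (-15)²) = √289 = 17
|A_5A_6| = √((-8)² + (15)²) = √289 = 17
|A_6A_1| = √((28)² + (21)²) = √1225 = 35
Perimeter = 15 + 9 + 15 + 17 + 17 + 35 = 108.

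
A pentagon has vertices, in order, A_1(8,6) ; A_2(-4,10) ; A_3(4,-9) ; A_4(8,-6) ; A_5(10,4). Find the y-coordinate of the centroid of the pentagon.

259/201

Apply the shoelace (surveyor's) formula. First the cross-terms c_i = x_i·y_{i+1} − x_{i+1}·y_i:
  104, -4, 48, 92, 28  ⇒  2A = 268, A = 134.
Then Σ (y_i + y_{i+1})·c_i = 1036, so ȳ = 1036 / (6·134) = 259/201.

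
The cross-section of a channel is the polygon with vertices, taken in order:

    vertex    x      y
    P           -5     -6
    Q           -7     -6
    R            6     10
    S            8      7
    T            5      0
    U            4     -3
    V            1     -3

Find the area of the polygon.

82

Σ = (-12) + (-34) + (-38) + (-35) + (-15) + (-9) + (-21) = -164
Area = |Σ|/2 = 82.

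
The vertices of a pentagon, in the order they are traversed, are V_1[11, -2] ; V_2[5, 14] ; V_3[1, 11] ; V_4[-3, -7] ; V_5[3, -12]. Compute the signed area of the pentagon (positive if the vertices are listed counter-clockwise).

Σ = (164) + (41) + (26) + (57) + (126) = 414
Signed area = Σ/2 = 207 (positive ⇒ counter-clockwise traversal).

207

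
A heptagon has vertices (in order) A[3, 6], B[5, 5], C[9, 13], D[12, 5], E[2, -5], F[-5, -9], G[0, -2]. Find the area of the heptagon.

101.5

A→B: (3)(5) − (5)(6) = -15
B→C: (5)(13) − (9)(5) = 20
C→D: (9)(5) − (12)(13) = -111
D→E: (12)(-5) − (2)(5) = -70
E→F: (2)(-9) − (-5)(-5) = -43
F→G: (-5)(-2) − (0)(-9) = 10
G→A: (0)(6) − (3)(-2) = 6
Σ = -203
Area = |Σ|/2 = 101.5.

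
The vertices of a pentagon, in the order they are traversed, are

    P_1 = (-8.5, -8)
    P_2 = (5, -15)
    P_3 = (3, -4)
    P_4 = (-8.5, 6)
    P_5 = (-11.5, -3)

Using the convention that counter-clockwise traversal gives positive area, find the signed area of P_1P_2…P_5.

Apply the surveyor's formula: 2A = Σ (x_i·y_{i+1} − x_{i+1}·y_i), indices taken mod 5.
P_1→P_2: (-8.5)(-15) − (5)(-8) = 167.5
P_2→P_3: (5)(-4) − (3)(-15) = 25
P_3→P_4: (3)(6) − (-8.5)(-4) = -16
P_4→P_5: (-8.5)(-3) − (-11.5)(6) = 94.5
P_5→P_1: (-11.5)(-8) − (-8.5)(-3) = 66.5
Σ = 337.5
Signed area = Σ/2 = 168.75 (positive ⇒ counter-clockwise traversal).

168.75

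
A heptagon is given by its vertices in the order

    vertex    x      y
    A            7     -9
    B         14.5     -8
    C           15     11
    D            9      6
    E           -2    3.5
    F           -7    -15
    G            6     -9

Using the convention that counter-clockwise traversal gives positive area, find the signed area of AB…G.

Apply the surveyor's formula: 2A = Σ (x_i·y_{i+1} − x_{i+1}·y_i), indices taken mod 7.
Σ = (74.5) + (279.5) + (-9) + (43.5) + (54.5) + (153) + (9) = 605
Signed area = Σ/2 = 302.5 (positive ⇒ counter-clockwise traversal).

302.5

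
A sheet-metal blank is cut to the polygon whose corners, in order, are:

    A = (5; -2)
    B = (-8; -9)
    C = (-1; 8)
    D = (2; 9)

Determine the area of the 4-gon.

104

Σ = (-61) + (-73) + (-25) + (-49) = -208
Area = |Σ|/2 = 104.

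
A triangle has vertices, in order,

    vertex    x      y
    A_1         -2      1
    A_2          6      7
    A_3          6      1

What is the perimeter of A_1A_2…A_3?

|A_1A_2| = √((8)² + (6)²) = √100 = 10
|A_2A_3| = √((0)² + (-6)²) = √36 = 6
|A_3A_1| = √((-8)² + (0)²) = √64 = 8
Perimeter = 10 + 6 + 8 = 24.

24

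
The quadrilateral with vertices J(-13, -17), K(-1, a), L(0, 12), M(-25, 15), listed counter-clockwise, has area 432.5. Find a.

2

Write out the shoelace sum; only the two edges meeting at K involve a:
2·Area = [((-13)·a − (-1)·(-17)) + ((-1)·12 − 0·a)] + 920
       = -13·a + 891 = 865
⇒ a = 2.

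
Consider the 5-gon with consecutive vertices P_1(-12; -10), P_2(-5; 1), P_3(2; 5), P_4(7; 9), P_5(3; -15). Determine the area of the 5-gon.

Apply the surveyor's formula: 2A = Σ (x_i·y_{i+1} − x_{i+1}·y_i), indices taken mod 5.
Σ = (-62) + (-27) + (-17) + (-132) + (-210) = -448
Area = |Σ|/2 = 224.

224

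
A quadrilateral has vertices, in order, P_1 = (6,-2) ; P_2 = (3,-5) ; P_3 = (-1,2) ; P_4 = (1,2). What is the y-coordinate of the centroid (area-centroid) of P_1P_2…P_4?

-149/123

Apply the shoelace formula. First the cross-terms c_i = x_i·y_{i+1} − x_{i+1}·y_i:
  -24, 1, -4, -14  ⇒  2A = -41, A = -20.5.
Then Σ (y_i + y_{i+1})·c_i = 149, so ȳ = 149 / (6·(-20.5)) = -149/123.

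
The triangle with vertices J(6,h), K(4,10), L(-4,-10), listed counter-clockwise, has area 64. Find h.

The doubled signed area Σ (x_i y_{i+1} − x_{i+1} y_i) is linear in h.
With h=0 it equals 120; the coefficient of h is -8 (from the two edges through J).
So -8·h + 120 = 2·64 = 128 ⇒ h = -1.

-1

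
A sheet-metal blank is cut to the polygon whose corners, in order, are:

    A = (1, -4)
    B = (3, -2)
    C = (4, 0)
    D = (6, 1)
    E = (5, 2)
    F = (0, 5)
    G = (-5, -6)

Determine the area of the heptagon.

Σ = (10) + (8) + (4) + (7) + (25) + (25) + (26) = 105
Area = |Σ|/2 = 52.5.

52.5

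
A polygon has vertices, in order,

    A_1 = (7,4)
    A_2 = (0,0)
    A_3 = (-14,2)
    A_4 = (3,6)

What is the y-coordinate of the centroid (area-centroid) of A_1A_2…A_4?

Apply the surveyor's formula. First the cross-terms c_i = x_i·y_{i+1} − x_{i+1}·y_i:
  0, 0, -90, -30  ⇒  2A = -120, A = -60.
Then Σ (y_i + y_{i+1})·c_i = -1020, so ȳ = -1020 / (6·(-60)) = 17/6.

17/6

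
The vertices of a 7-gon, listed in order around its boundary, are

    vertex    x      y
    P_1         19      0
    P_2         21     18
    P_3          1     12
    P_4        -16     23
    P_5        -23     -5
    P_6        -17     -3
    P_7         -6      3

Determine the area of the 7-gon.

Apply Gauss's area formula: 2A = Σ (x_i·y_{i+1} − x_{i+1}·y_i), indices taken mod 7.
Σ = (342) + (234) + (215) + (609) + (-16) + (-69) + (-57) = 1258
Area = |Σ|/2 = 629.

629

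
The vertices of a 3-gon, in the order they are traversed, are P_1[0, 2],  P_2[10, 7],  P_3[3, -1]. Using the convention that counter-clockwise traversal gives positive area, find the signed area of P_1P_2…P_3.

-22.5

Apply the shoelace (surveyor's) formula: 2A = Σ (x_i·y_{i+1} − x_{i+1}·y_i), indices taken mod 3.
P_1→P_2: (0)(7) − (10)(2) = -20
P_2→P_3: (10)(-1) − (3)(7) = -31
P_3→P_1: (3)(2) − (0)(-1) = 6
Σ = -45
Signed area = Σ/2 = -22.5 (negative ⇒ clockwise traversal).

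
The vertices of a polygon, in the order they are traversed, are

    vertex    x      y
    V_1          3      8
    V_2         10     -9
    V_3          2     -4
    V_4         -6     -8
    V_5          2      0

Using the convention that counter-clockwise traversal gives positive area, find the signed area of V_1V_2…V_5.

Apply Gauss's area formula: 2A = Σ (x_i·y_{i+1} − x_{i+1}·y_i), indices taken mod 5.
Cross-terms: -107, -22, -40, 16, 16  ⇒  Σ = -137
Signed area = Σ/2 = -68.5 (negative ⇒ clockwise traversal).

-68.5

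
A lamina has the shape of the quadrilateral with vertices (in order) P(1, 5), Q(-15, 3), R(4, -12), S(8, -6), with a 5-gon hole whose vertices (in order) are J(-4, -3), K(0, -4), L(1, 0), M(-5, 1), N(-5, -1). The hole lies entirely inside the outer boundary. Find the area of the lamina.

161

Outer boundary:
Cross-terms: 78, 168, 72, 46  ⇒  Σ = 364
Area = |Σ|/2 = 182.
Hole:
Apply the shoelace formula: 2A = Σ (x_i·y_{i+1} − x_{i+1}·y_i), indices taken mod 5.
Σ = (16) + (4) + (1) + (10) + (11) = 42
Area = |Σ|/2 = 21.
Net area = 182 − 21 = 161.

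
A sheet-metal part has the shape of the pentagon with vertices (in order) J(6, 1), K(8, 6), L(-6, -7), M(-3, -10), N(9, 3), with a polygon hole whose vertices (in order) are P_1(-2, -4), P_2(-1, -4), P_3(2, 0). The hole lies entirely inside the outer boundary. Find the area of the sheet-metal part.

Outer boundary:
J→K: (6)(6) − (8)(1) = 28
K→L: (8)(-7) − (-6)(6) = -20
L→M: (-6)(-10) − (-3)(-7) = 39
M→N: (-3)(3) − (9)(-10) = 81
N→J: (9)(1) − (6)(3) = -9
Σ = 119
Area = |Σ|/2 = 59.5.
Hole:
Σ = (4) + (8) + (-8) = 4
Area = |Σ|/2 = 2.
Net area = 59.5 − 2 = 57.5.

57.5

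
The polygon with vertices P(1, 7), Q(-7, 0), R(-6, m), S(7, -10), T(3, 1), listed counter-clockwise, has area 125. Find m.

Write out the shoelace sum; only the two edges meeting at R involve m:
2·Area = [((-7)·m − (-6)·0) + ((-6)·(-10) − 7·m)] + 106
       = -14·m + 166 = 250
⇒ m = -6.

-6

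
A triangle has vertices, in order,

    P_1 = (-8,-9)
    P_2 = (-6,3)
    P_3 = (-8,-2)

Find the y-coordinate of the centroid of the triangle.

Apply the shoelace (surveyor's) formula. First the cross-terms c_i = x_i·y_{i+1} − x_{i+1}·y_i:
  -78, 36, 56  ⇒  2A = 14, A = 7.
Then Σ (y_i + y_{i+1})·c_i = -112, so ȳ = -112 / (6·7) = -8/3.

-8/3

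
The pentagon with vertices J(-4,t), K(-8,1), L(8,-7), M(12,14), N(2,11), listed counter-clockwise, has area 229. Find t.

7

Write out the shoelace sum; only the two edges meeting at J involve t:
2·Area = [(2·t − (-4)·11) + ((-4)·1 − (-8)·t)] + 348
       = 10·t + 388 = 458
⇒ t = 7.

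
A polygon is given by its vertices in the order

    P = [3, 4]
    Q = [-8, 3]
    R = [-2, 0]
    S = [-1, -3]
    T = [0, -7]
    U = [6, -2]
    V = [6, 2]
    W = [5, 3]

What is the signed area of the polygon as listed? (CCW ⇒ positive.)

72.5

Apply the shoelace formula: 2A = Σ (x_i·y_{i+1} − x_{i+1}·y_i), indices taken mod 8.
P→Q: (3)(3) − (-8)(4) = 41
Q→R: (-8)(0) − (-2)(3) = 6
R→S: (-2)(-3) − (-1)(0) = 6
S→T: (-1)(-7) − (0)(-3) = 7
T→U: (0)(-2) − (6)(-7) = 42
U→V: (6)(2) − (6)(-2) = 24
V→W: (6)(3) − (5)(2) = 8
W→P: (5)(4) − (3)(3) = 11
Σ = 145
Signed area = Σ/2 = 72.5 (positive ⇒ counter-clockwise traversal).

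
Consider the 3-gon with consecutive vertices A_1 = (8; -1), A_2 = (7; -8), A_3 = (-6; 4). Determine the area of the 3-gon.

Apply the shoelace (surveyor's) formula: 2A = Σ (x_i·y_{i+1} − x_{i+1}·y_i), indices taken mod 3.
Cross-terms: -57, -20, -26  ⇒  Σ = -103
Area = |Σ|/2 = 51.5.

51.5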